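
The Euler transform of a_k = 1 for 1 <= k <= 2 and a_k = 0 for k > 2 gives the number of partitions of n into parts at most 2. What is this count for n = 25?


Partitions of 25 into parts at most 2:
Using generating function (1-x)^(-1)(1-x^2)^(-1),
the coefficient of x^25 = 13

13


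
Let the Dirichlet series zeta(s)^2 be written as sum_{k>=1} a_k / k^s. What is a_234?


The Dirichlet convolution of the constant function 1 with itself gives (1 * 1)(k) = sum_{d | k} 1 = d(k), the number of positive divisors of k.
Since zeta(s) = sum_{k>=1} 1/k^s, we have zeta(s)^2 = sum_{k>=1} d(k)/k^s, so a_k = d(k).
For k = 234: the divisors are 1, 2, 3, 6, 9, 13, 18, 26, 39, 78, 117, 234.
Count = 12.

12


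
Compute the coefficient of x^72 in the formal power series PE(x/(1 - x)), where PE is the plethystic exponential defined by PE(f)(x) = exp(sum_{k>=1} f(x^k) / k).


For f(x) = x/(1 - x) we have
sum_{k>=1} f(x^k) / k = sum_{k>=1} (1/k) * x^k / (1 - x^k) = sum_{k, m >= 1} x^(k m) / k,
which after exponentiating simplifies to
PE(x/(1 - x)) = prod_{k>=1} 1 / (1 - x^k).
This is the generating function for the partition function p(n), so the coefficient of x^72 is p(72).
Computing p(72) by dynamic programming over parts 1, 2, ..., 72: p(72) = 5392783.

5392783


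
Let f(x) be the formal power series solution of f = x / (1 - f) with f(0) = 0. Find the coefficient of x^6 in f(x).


Apply Lagrange inversion: f = x * phi(f) with phi(t) = 1/(1 - t), so
[x^n] f = (1/n) [t^(n-1)] phi(t)^n = (1/n) [t^(n-1)] (1 - t)^(-n) = (1/n) C(2n - 2, n - 1) = C_{n-1}.
For n = 6: C_5 = C(10, 5) / 6 = 252/6 = 42 = 42.

42


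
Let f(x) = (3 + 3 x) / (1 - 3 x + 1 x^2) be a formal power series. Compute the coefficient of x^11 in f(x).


Write f(x) = sum_{k>=0} a_k x^k. Multiplying both sides by 1 - 3 x + 1 x^2 gives
(1 - 3 x + 1 x^2) sum_{k>=0} a_k x^k = 3 + 3 x.
Matching coefficients:
 x^0: a_0 = 3
 x^1: a_1 - 3 a_0 = 3  =>  a_1 = 3*3 + 3 = 12
 x^k (k >= 2): a_k = 3 a_{k-1} - 1 a_{k-2}.
Iterating: a_2 = 33, a_3 = 87, a_4 = 228, a_5 = 597, a_6 = 1563, a_7 = 4092, a_8 = 10713, a_9 = 28047, a_10 = 73428, a_11 = 192237.
So the coefficient of x^11 is 192237.

192237


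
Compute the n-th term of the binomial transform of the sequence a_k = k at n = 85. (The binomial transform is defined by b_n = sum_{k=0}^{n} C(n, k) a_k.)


With a_k = k, b_n = sum_{k=0}^{n} C(n, k) k. Using k * C(n, k) = n * C(n-1, k-1) gives b_n = n * sum_{k>=1} C(n-1, k-1) = n * 2^(n-1).
For n = 85: 85 * 2^84 = 85 * 19342813113834066795298816 = 1644139114675895677600399360.

1644139114675895677600399360


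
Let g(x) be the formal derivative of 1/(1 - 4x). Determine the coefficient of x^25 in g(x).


Differentiate termwise: d/dx sum_{k>=0} 4^k x^k = sum_{k>=1} k 4^k x^(k-1) = sum_{j>=0} (j+1) 4^(j+1) x^j.
Equivalently, d/dx [1/(1 - 4x)] = 4/(1 - 4x)^2.
For j = 25: 26 * 4^26 = 26 * 4503599627370496 = 117093590311632896.

117093590311632896


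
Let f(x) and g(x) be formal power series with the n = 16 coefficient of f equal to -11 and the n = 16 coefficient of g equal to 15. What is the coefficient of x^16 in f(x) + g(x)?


Addition of formal power series is termwise.
The coefficient of x^16 in f + g = -11 + 15
= 4

4


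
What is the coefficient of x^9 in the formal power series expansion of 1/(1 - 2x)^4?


The general identity 1/(1 - c x)^r = sum_{k>=0} c^k C(k + r - 1, r - 1) x^k follows by substituting y = c x into 1/(1 - y)^r = sum_{k>=0} C(k + r - 1, r - 1) y^k.
For c = 2, r = 4, k = 9:
2^9 * C(12, 3) = 512 * 220 = 112640.

112640


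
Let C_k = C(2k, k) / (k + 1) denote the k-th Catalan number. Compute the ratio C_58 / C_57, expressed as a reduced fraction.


Using C_k = (2k)! / (k! (k+1)!), the ratio C_{k+1}/C_k simplifies to
C_{k+1}/C_k = [(2k+2)! / ((k+1)! (k+2)!)] * [k! (k+1)! / (2k)!]
 = (2k+2)(2k+1) / ((k+1)(k+2)) = 2(2k+1) / (k+2).
For k = 57: 2(2*57 + 1) / (57 + 2) = 230/59 = 230/59.

230/59


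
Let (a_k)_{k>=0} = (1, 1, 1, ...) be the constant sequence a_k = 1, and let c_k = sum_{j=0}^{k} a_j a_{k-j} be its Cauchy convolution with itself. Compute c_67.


Since a_j = 1 for all j >= 0, the convolution sum becomes
c_k = sum_{j=0}^{k} 1 * 1 = 1 * (k + 1).
Equivalently, the generating function of (a_k) is 1/(1 - x) and its square is 1/(1 - x)^2 = sum_{k>=0} 1(k + 1) x^k.
For k = 67: 1 * 68 = 68.

68


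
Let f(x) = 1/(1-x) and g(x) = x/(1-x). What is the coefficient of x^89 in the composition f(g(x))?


First simplify the composition: f(g(x)) = 1/(1 - x/(1-x)) = (1-x)/((1-x) - x) = (1-x)/(1-2x).
Now extract the coefficient. Write (1-x)/(1-2x) = 1/(1-2x) - x/(1-2x).
The coefficient of x^n in 1/(1-2x) is 2^n, and in x/(1-2x) is 2^(n-1) (for n >= 1).
So the coefficient of x^89 is 2^89 - 2^88 = 618970019642690137449562112 - 309485009821345068724781056 = 309485009821345068724781056.

309485009821345068724781056


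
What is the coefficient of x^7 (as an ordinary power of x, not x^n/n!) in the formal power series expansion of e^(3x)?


The exponential series is e^y = sum_{k>=0} y^k / k!. Substituting y = 3x gives
e^(3x) = sum_{k>=0} 3^k x^k / k!.
So the coefficient of x^n is a^n/n! with a = 3, n = 7:
3^7 / 7! = 2187/5040 = 243/560

243/560


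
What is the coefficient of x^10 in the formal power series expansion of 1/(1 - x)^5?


The negative binomial / multiset identity is
1/(1 - x)^r = sum_{k>=0} C(k + r - 1, r - 1) x^k.
Here r = 5 and k = 10, so the coefficient is
C(10 + 4, 4) = C(14, 4)
= 1001

1001


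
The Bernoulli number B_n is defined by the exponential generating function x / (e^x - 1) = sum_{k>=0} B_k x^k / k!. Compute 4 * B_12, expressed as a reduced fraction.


Bernoulli numbers can also be computed recursively via B_0 = 1 and sum_{j=0}^{m} C(m+1, j) B_j = 0 for m >= 1. Odd-index Bernoulli numbers vanish for k >= 3.
Computing B_12 = -691/2730, so 4 * B_12 = 4 * -691/2730 = -1382/1365.

-1382/1365


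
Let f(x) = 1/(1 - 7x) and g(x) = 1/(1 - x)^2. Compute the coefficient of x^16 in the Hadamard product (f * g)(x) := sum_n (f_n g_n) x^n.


f has coefficients f_k = 7^k. For g = 1/(1 - x)^2 the coefficient is g_k = C(k + 1, 1) = k + 1. The Hadamard coefficient is (f * g)_k = 7^k * (k + 1).
For k = 16: 7^16 * 17 = 33232930569601 * 17 = 564959819683217.

564959819683217


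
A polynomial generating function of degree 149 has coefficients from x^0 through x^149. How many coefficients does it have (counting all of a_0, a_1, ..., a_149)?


A polynomial of degree 149 takes the form a_0 + a_1 x + ... + a_149 x^149.
The number of coefficients is 149 + 1 = 150.

150


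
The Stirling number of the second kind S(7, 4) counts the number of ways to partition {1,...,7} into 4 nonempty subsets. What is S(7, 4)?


Using the explicit formula S(n,k) = (1/k!) sum_{j=0}^{k} (-1)^(k-j) C(k,j) j^n:
S(7, 4) = 350
Equivalently, S(n,k) is n! times the coefficient of x^n in the EGF (e^x - 1)^k / k!.

350


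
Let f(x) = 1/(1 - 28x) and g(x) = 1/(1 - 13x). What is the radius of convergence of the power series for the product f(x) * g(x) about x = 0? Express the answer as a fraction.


The radius of 1/(1 - 28x) is 1/28 (nearest singularity at x = 1/28), and the radius of 1/(1 - 13x) is 1/13.
The product f(x)*g(x) = 1/((1 - 28x)(1 - 13x)) has singularities at both 1/28 and 1/13, so its radius of convergence is the distance to the nearest one:
min(1/28, 1/13) = 1/28.

1/28


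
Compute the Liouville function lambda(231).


The Liouville function is lambda(k) = (-1)^Omega(k), where Omega(k) counts the prime factors of k with multiplicity.
Factoring: 231 = 3 * 7 * 11, so Omega(231) = 3.
lambda(231) = (-1)^3 = -1.

-1


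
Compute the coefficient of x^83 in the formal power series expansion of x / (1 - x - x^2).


Let f(x) = sum_{k>=0} a_k x^k. Multiplying f(x) * (1 - x - x^2) = x and matching coefficients gives a_0 = 0, a_1 = 1, and a_k = a_{k-1} + a_{k-2} for k >= 2. These are the Fibonacci numbers F_k.
Iterating from F_0 = 0, F_1 = 1:
F_0=0, F_1=1, F_2=1, F_3=2, F_4=3, F_5=5, F_6=8, F_7=13, F_8=21, F_9=34, ...
F_83 = 99194853094755497.

99194853094755497


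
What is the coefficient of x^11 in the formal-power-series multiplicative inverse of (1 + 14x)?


The inverse is 1/(1 + 14x). Apply the geometric identity 1/(1 - y) = sum_{k>=0} y^k with y = -14x:
1/(1 + 14x) = sum_{k>=0} (-14)^k x^k.
So the coefficient of x^11 is (-14)^11 = -4049565169664.

-4049565169664


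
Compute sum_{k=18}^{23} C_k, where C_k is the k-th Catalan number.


C_18 through C_23: 477638700, 1767263190, 6564120420, 24466267020, 91482563640, 343059613650
Sum = 477638700 + 1767263190 + 6564120420 + 24466267020 + 91482563640 + 343059613650
= 467817466620

467817466620


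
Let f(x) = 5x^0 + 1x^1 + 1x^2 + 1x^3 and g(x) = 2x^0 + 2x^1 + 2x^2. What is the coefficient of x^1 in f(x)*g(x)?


Cauchy product at x^1:
5*2 + 1*2
= 12

12


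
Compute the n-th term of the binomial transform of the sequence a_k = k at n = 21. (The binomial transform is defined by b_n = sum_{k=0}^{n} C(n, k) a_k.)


With a_k = k, b_n = sum_{k=0}^{n} C(n, k) k. Using k * C(n, k) = n * C(n-1, k-1) gives b_n = n * sum_{k>=1} C(n-1, k-1) = n * 2^(n-1).
For n = 21: 21 * 2^20 = 21 * 1048576 = 22020096.

22020096


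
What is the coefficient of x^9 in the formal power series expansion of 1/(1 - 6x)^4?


The general identity 1/(1 - c x)^r = sum_{k>=0} c^k C(k + r - 1, r - 1) x^k follows by substituting y = c x into 1/(1 - y)^r = sum_{k>=0} C(k + r - 1, r - 1) y^k.
For c = 6, r = 4, k = 9:
6^9 * C(12, 3) = 10077696 * 220 = 2217093120.

2217093120


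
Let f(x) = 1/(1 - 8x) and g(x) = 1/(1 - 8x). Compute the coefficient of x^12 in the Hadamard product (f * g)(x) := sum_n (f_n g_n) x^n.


f has coefficients f_k = 8^k and g has coefficients g_k = 8^k, so the Hadamard product has coefficient (f*g)_k = 8^k * 8^k = 64^k.
For k = 12: 64^12 = 4722366482869645213696.

4722366482869645213696


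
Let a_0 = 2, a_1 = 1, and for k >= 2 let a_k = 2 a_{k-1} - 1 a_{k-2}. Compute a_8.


Iterating the recurrence forward:
a_0 = 2
a_1 = 1
a_2 = 2*1 - 1*2 = 0
a_3 = 2*0 - 1*1 = -1
a_4 = 2*-1 - 1*0 = -2
a_5 = 2*-2 - 1*-1 = -3
a_6 = 2*-3 - 1*-2 = -4
a_7 = 2*-4 - 1*-3 = -5
a_8 = 2*-5 - 1*-4 = -6
So a_8 = -6.

-6


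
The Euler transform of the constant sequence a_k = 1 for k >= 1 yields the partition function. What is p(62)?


The Euler transform converts the sequence a_k = 1 into the number of integer partitions.
Using the recurrence or dynamic programming:
p(62) = 1300156

1300156


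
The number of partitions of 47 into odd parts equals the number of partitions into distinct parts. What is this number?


Computing partitions of 47 into odd parts (1, 3, 5, ...):
Using the generating function prod_{k>=0} 1/(1-x^(2k+1)),
the count is 2590

2590


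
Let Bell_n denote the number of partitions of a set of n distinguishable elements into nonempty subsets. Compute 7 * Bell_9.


Bell_9 can be computed from the Bell triangle or from Dobinski's identity Bell_n = (1/e) * sum_{k>=0} k^n / k!.
Computing Bell_9 = 21147.
Then 7 * 21147 = 148029.

148029


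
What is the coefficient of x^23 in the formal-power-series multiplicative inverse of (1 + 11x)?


The inverse is 1/(1 + 11x). Apply the geometric identity 1/(1 - y) = sum_{k>=0} y^k with y = -11x:
1/(1 + 11x) = sum_{k>=0} (-11)^k x^k.
So the coefficient of x^23 is (-11)^23 = -895430243255237372246531.

-895430243255237372246531


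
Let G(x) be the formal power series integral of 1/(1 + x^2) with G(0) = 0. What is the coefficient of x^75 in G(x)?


1/(1 + x^2) = sum_{j>=0} (-1)^j x^(2j). Integrating termwise with G(0) = 0:
G(x) = sum_{j>=0} (-1)^j x^(2j+1) / (2j+1) = arctan(x).
Only odd powers are nonzero. For x^75 write 75 = 2*37 + 1, giving
(-1)^37 / 75 = -1/75 = -1/75.

-1/75


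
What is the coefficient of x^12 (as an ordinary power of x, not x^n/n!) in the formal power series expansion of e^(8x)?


The exponential series is e^y = sum_{k>=0} y^k / k!. Substituting y = 8x gives
e^(8x) = sum_{k>=0} 8^k x^k / k!.
So the coefficient of x^n is a^n/n! with a = 8, n = 12:
8^12 / 12! = 68719476736/479001600 = 67108864/467775

67108864/467775


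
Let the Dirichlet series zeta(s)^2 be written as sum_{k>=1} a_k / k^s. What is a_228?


The Dirichlet convolution of the constant function 1 with itself gives (1 * 1)(k) = sum_{d | k} 1 = d(k), the number of positive divisors of k.
Since zeta(s) = sum_{k>=1} 1/k^s, we have zeta(s)^2 = sum_{k>=1} d(k)/k^s, so a_k = d(k).
For k = 228: the divisors are 1, 2, 3, 4, 6, 12, 19, 38, 57, 76, 114, 228.
Count = 12.

12


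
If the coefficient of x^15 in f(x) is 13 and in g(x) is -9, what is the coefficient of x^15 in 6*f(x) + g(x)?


Scalar multiplication scales coefficients: 6 * 13 = 78.
Then add the g coefficient: 78 + -9
= 69

69


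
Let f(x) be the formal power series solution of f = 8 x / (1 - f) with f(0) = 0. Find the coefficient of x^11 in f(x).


Apply Lagrange inversion: f = 8 x * phi(f) with phi(t) = 1/(1 - t), so
[x^n] f = 8^n * (1/n) [t^(n-1)] phi(t)^n = 8^n * (1/n) [t^(n-1)] (1 - t)^(-n) = 8^n * (1/n) C(2n - 2, n - 1) = 8^n * C_{n-1}.
For n = 11: C_10 = C(20, 10) / 11 = 184756/11 = 16796.
With the 8^11 = 8589934592 factor, the coefficient is 8589934592 * 16796 = 144276541407232.

144276541407232


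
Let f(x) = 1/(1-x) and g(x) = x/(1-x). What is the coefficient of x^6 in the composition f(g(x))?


First simplify the composition: f(g(x)) = 1/(1 - x/(1-x)) = (1-x)/((1-x) - x) = (1-x)/(1-2x).
Now extract the coefficient. Write (1-x)/(1-2x) = 1/(1-2x) - x/(1-2x).
The coefficient of x^n in 1/(1-2x) is 2^n, and in x/(1-2x) is 2^(n-1) (for n >= 1).
So the coefficient of x^6 is 2^6 - 2^5 = 64 - 32 = 32.

32


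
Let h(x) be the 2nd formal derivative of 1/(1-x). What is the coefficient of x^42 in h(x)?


Differentiating 2 times: d^2/dx^2 [1/(1-x)] = 2!/(1-x)^3.
The expansion 1/(1-x)^3 = sum_{k>=0} C(k+2, 2) x^k, so the coefficient of x^n in 2!/(1-x)^3 is 2! * C(n+2, 2).
For n = 42: 2 * C(44, 2) = 2 * 946 = 1892

1892


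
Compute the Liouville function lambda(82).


The Liouville function is lambda(k) = (-1)^Omega(k), where Omega(k) counts the prime factors of k with multiplicity.
Factoring: 82 = 2 * 41, so Omega(82) = 2.
lambda(82) = (-1)^2 = 1.

1


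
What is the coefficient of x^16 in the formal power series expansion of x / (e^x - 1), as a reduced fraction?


The exponential generating function for Bernoulli numbers is
x / (e^x - 1) = sum_{k>=0} B_k x^k / k!.
So the coefficient of x^16 in x / (e^x - 1) is B_16 / 16!.
Computing: B_16 = -3617/510, 16! = 20922789888000, giving
-3617/510 / 20922789888000 = -3617/10670622842880000.

-3617/10670622842880000


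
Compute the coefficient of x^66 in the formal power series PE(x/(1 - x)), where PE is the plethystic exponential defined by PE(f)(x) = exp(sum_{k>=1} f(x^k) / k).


For f(x) = x/(1 - x) we have
sum_{k>=1} f(x^k) / k = sum_{k>=1} (1/k) * x^k / (1 - x^k) = sum_{k, m >= 1} x^(k m) / k,
which after exponentiating simplifies to
PE(x/(1 - x)) = prod_{k>=1} 1 / (1 - x^k).
This is the generating function for the partition function p(n), so the coefficient of x^66 is p(66).
Computing p(66) by dynamic programming over parts 1, 2, ..., 66: p(66) = 2323520.

2323520


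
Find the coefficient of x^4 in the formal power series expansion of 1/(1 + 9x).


Write 1/(1 + c x) = 1/(1 - (-c) x) and apply the geometric-series identity
1/(1 - y) = sum_{k>=0} y^k to get 1/(1 + c x) = sum_{k>=0} (-c)^k x^k.
So the coefficient of x^k is (-c)^k = (-1)^k * c^k.
Here c = 9 and k = 4:
(-9)^4 = 1 * 6561 = 6561

6561


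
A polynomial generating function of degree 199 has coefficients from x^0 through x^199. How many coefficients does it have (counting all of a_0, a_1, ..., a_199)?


A polynomial of degree 199 takes the form a_0 + a_1 x + ... + a_199 x^199.
The number of coefficients is 199 + 1 = 200.

200


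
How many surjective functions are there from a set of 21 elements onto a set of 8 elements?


By inclusion-exclusion on which target elements are missed, the number of surjections from an n-set onto a k-set is
surj(n, k) = sum_{j=0}^{k} (-1)^j C(k, j) (k - j)^n.
Equivalently surj(n, k) = k! * S(n, k), where S(n, k) is the Stirling number of the second kind.
For n = 21, k = 8:
S(21, 8) = 132511015347084, so
surj = 8! * 132511015347084 = 40320 * 132511015347084 = 5342844138794426880.

5342844138794426880


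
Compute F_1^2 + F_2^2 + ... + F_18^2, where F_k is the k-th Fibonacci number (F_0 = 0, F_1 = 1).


There is a standard identity sum_{k=0}^{N} F_k^2 = F_N * F_{N+1} (proved inductively from the telescoping relation F_k^2 = F_k F_{k+1} - F_{k-1} F_k). Then
sum_{k=1}^{18} F_k^2 = F_18 F_19 - F_0 F_1.
Computing: F_18 = 2584, F_19 = 4181, F_0 = 0, F_1 = 1.
Sum = 2584 * 4181 - 0 * 1 = 10803704.

10803704


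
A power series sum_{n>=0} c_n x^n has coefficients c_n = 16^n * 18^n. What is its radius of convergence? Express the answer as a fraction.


By the root test (Cauchy-Hadamard), the radius is R = 1 / limsup_n |c_n|^(1/n).
Here |c_n|^(1/n) = (16^n * 18^n)^(1/n) = 16 * 18 = 288 for all n.
So R = 1/288 = 1/288.

1/288


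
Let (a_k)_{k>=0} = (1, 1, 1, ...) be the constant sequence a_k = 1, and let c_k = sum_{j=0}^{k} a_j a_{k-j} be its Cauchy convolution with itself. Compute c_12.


Since a_j = 1 for all j >= 0, the convolution sum becomes
c_k = sum_{j=0}^{k} 1 * 1 = 1 * (k + 1).
Equivalently, the generating function of (a_k) is 1/(1 - x) and its square is 1/(1 - x)^2 = sum_{k>=0} 1(k + 1) x^k.
For k = 12: 1 * 13 = 13.

13


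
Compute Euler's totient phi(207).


phi(n) counts integers in [1, n] coprime to n. Using the multiplicative formula phi(n) = n * prod_{p | n} (1 - 1/p):
207 = 3^2 * 23, so
phi(207) = 207 * (1 - 1/3) * (1 - 1/23) = 132.

132


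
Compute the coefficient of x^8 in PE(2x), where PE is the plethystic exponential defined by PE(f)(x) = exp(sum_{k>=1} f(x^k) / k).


With f(x) = 2x, the exponent is sum_{k>=1} 2 x^k / k = 2 * (-ln(1 - x)). Exponentiating:
PE(2x) = exp(-2 ln(1 - x)) = 1/(1 - x)^2.
By the negative binomial expansion, [x^n] 1/(1 - x)^2 = C(n + 1, 1).
For n = 8: C(9, 1) = 9.

9


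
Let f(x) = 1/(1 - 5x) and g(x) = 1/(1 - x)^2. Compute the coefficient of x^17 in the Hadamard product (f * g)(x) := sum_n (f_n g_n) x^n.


f has coefficients f_k = 5^k. For g = 1/(1 - x)^2 the coefficient is g_k = C(k + 1, 1) = k + 1. The Hadamard coefficient is (f * g)_k = 5^k * (k + 1).
For k = 17: 5^17 * 18 = 762939453125 * 18 = 13732910156250.

13732910156250


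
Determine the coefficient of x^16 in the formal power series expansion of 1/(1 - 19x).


The geometric series identity gives 1/(1 - c x) = sum_{k>=0} c^k x^k, so the coefficient of x^k is c^k.
Here c = 19 and k = 16.
Computing: 19^16 = 288441413567621167681

288441413567621167681


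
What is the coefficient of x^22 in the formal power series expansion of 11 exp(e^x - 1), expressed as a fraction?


exp(e^x - 1) is the exponential generating function for the Bell numbers Bell_k: exp(e^x - 1) = sum_{k>=0} Bell_k x^k / k!.
So the coefficient of x^22 in 11 exp(e^x - 1) is 11 Bell_22 / 22!.
Computing: Bell_22 = 4506715738447323 and 22! = 1124000727777607680000, giving
11 * 4506715738447323/1124000727777607680000 = 88366975263673/2003566359674880000.

88366975263673/2003566359674880000


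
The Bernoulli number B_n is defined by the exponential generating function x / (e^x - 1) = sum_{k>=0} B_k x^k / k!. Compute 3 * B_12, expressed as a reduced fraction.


Bernoulli numbers can also be computed recursively via B_0 = 1 and sum_{j=0}^{m} C(m+1, j) B_j = 0 for m >= 1. Odd-index Bernoulli numbers vanish for k >= 3.
Computing B_12 = -691/2730, so 3 * B_12 = 3 * -691/2730 = -691/910.

-691/910


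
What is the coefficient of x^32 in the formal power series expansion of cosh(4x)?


The Maclaurin series is cosh(t) = sum_{m>=0} t^(2m) / (2m)!, so substituting t = 4x, only even powers of x are nonzero, with coefficient of x^(2m) equal to 4^(2m) / (2m)!.
For x^32 the coefficient is 4^32/32! = 18446744073709551616/263130836933693530167218012160000000 = 8589934592/122529844256906551386796875.

8589934592/122529844256906551386796875


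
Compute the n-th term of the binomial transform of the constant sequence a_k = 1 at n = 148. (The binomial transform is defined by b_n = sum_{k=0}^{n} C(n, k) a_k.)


With a_k = 1 for all k, b_n = sum_{k=0}^{n} C(n, k) = 2^n by the binomial theorem.
For n = 148: 2^148 = 356811923176489970264571492362373784095686656.

356811923176489970264571492362373784095686656


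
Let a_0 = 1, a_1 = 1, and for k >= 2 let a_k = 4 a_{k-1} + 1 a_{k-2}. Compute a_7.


Iterating the recurrence forward:
a_0 = 1
a_1 = 1
a_2 = 4*1 + 1*1 = 5
a_3 = 4*5 + 1*1 = 21
a_4 = 4*21 + 1*5 = 89
a_5 = 4*89 + 1*21 = 377
a_6 = 4*377 + 1*89 = 1597
a_7 = 4*1597 + 1*377 = 6765
So a_7 = 6765.

6765


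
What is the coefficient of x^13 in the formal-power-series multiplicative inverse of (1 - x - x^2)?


Let the inverse be f(x) = sum_{k>=0} a_k x^k. From f(x) * (1 - x - x^2) = 1 and matching coefficients:
 x^0: a_0 = 1.
 x^1: a_1 - a_0 = 0, so a_1 = 1.
 x^k (k >= 2): a_k - a_{k-1} - a_{k-2} = 0, i.e. a_k = a_{k-1} + a_{k-2}.
This is the Fibonacci-type recurrence shifted so that a_0 = a_1 = 1.
Iterating: a_0=1, a_1=1, a_2=2, a_3=3, a_4=5, a_5=8, a_6=13, a_7=21, a_8=34, a_9=55, ...
a_13 = 377.

377


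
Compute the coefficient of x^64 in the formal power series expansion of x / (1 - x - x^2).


Let f(x) = sum_{k>=0} a_k x^k. Multiplying f(x) * (1 - x - x^2) = x and matching coefficients gives a_0 = 0, a_1 = 1, and a_k = a_{k-1} + a_{k-2} for k >= 2. These are the Fibonacci numbers F_k.
Iterating from F_0 = 0, F_1 = 1:
F_0=0, F_1=1, F_2=1, F_3=2, F_4=3, F_5=5, F_6=8, F_7=13, F_8=21, F_9=34, ...
F_64 = 10610209857723.

10610209857723


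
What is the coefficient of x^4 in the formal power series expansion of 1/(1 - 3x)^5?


The general identity 1/(1 - c x)^r = sum_{k>=0} c^k C(k + r - 1, r - 1) x^k follows by substituting y = c x into 1/(1 - y)^r = sum_{k>=0} C(k + r - 1, r - 1) y^k.
For c = 3, r = 5, k = 4:
3^4 * C(8, 4) = 81 * 70 = 5670.

5670


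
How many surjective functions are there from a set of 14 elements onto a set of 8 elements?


By inclusion-exclusion on which target elements are missed, the number of surjections from an n-set onto a k-set is
surj(n, k) = sum_{j=0}^{k} (-1)^j C(k, j) (k - j)^n.
Equivalently surj(n, k) = k! * S(n, k), where S(n, k) is the Stirling number of the second kind.
For n = 14, k = 8:
S(14, 8) = 20912320, so
surj = 8! * 20912320 = 40320 * 20912320 = 843184742400.

843184742400


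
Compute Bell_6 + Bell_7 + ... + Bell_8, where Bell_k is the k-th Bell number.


Recall Bell_k counts set partitions of a k-set (with Bell_0 = 1 by convention).
Bell_6 through Bell_8: 203, 877, 4140
Sum = 203 + 877 + 4140 = 5220.

5220


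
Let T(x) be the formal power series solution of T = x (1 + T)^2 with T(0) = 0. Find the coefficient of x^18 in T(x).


Apply the Lagrange inversion formula: if T = x * phi(T) with phi(t) = (1 + t)^2, then [x^n] T = (1/n) [t^(n-1)] phi(t)^n = (1/n) [t^(n-1)] (1 + t)^(2n) = (1/n) C(2n, n-1).
Using the identity C(2n, n-1) = C(2n, n) * n / (n+1), the unscaled factor equals C(2n, n) / (n+1) = C_n, the n-th Catalan number.
For n = 18: C_18 = C(36, 18) / 19 = 9075135300/19 = 477638700 = 477638700.

477638700


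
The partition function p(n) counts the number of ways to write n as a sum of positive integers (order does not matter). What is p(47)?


Using the generating function prod_{k>=1} 1/(1-x^k), we compute p(47).
By dynamic programming over parts 1 through 47:
p(47) = 124754

124754


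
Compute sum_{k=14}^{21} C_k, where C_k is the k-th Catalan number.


C_14 through C_21: 2674440, 9694845, 35357670, 129644790, 477638700, 1767263190, 6564120420, 24466267020
Sum = 2674440 + 9694845 + 35357670 + 129644790 + 477638700 + 1767263190 + 6564120420 + 24466267020
= 33452661075

33452661075


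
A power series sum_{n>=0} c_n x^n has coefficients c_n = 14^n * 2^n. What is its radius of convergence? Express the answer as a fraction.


By the root test (Cauchy-Hadamard), the radius is R = 1 / limsup_n |c_n|^(1/n).
Here |c_n|^(1/n) = (14^n * 2^n)^(1/n) = 14 * 2 = 28 for all n.
So R = 1/28 = 1/28.

1/28


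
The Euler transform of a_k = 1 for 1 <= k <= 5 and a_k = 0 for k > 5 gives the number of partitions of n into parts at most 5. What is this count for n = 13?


Partitions of 13 into parts at most 5:
Using generating function (1-x)^(-1)(1-x^2)^(-1)...(1-x^5)^(-1),
the coefficient of x^13 = 57

57


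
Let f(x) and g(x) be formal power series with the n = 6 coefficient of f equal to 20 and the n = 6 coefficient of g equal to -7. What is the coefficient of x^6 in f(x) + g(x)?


Addition of formal power series is termwise.
The coefficient of x^6 in f + g = 20 + -7
= 13

13


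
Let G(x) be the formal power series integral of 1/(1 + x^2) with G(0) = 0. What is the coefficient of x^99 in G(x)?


1/(1 + x^2) = sum_{j>=0} (-1)^j x^(2j). Integrating termwise with G(0) = 0:
G(x) = sum_{j>=0} (-1)^j x^(2j+1) / (2j+1) = arctan(x).
Only odd powers are nonzero. For x^99 write 99 = 2*49 + 1, giving
(-1)^49 / 99 = -1/99 = -1/99.

-1/99


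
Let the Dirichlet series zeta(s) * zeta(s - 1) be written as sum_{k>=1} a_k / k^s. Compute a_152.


Convolution gives a_k = sum_{d | k} d * 1 = sum_{d | k} d = sigma(k), the sum of positive divisors of k.
For k = 152, the divisors are 1, 2, 4, 8, 19, 38, 76, 152, so
sigma(152) = 1 + 2 + 4 + 8 + 19 + 38 + 76 + 152 = 300.

300


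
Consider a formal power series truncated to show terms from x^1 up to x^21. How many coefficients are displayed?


From x^1 to x^21 inclusive, the count is 21 - 1 + 1 = 21.

21


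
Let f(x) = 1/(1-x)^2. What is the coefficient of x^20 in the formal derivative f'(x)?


Differentiate: d/dx [ 1/(1-x)^r ] = r / (1-x)^(r+1).
Here r = 2, so f'(x) = 2 / (1-x)^3.
The expansion of 1/(1-x)^(r+1) has coefficient of x^n equal to C(n+r, r).
So the coefficient of x^20 in f'(x) is
2 * C(22, 2) = 2 * 231 = 462

462


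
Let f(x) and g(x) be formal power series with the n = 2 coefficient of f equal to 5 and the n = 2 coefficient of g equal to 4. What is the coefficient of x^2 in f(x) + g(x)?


Addition of formal power series is termwise.
The coefficient of x^2 in f + g = 5 + 4
= 9

9


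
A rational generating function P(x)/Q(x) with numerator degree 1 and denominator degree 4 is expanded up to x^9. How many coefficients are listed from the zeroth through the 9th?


Expanding up to x^9 gives the coefficients for x^0, x^1, ..., x^9.
That is 9 + 1 = 10 coefficients in total.

10


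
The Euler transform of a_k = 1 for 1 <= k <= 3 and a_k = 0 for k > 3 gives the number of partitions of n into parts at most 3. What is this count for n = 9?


Partitions of 9 into parts at most 3:
Using generating function (1-x)^(-1)(1-x^2)^(-1)(1-x^3)^(-1),
the coefficient of x^9 = 12

12


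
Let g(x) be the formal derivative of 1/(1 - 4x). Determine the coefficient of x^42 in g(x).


Differentiate termwise: d/dx sum_{k>=0} 4^k x^k = sum_{k>=1} k 4^k x^(k-1) = sum_{j>=0} (j+1) 4^(j+1) x^j.
Equivalently, d/dx [1/(1 - 4x)] = 4/(1 - 4x)^2.
For j = 42: 43 * 4^43 = 43 * 77371252455336267181195264 = 3326963855579459488791396352.

3326963855579459488791396352


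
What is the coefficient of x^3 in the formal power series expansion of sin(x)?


The Maclaurin series is sin(t) = sum_{k>=0} (-1)^k t^(2k+1) / (2k+1)!, so substituting t = x, only odd powers of x are nonzero, with coefficient of x^(2k+1) equal to (-1)^k / (2k+1)!.
Write 3 = 2*1 + 1, giving the coefficient (-1)^1 / 3! = -1/6 = -1/6.

-1/6


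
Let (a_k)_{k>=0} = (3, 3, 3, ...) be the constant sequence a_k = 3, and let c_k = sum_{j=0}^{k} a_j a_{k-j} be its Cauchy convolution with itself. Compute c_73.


Since a_j = 3 for all j >= 0, the convolution sum becomes
c_k = sum_{j=0}^{k} 3 * 3 = 9 * (k + 1).
Equivalently, the generating function of (a_k) is 3/(1 - x) and its square is 9/(1 - x)^2 = sum_{k>=0} 9(k + 1) x^k.
For k = 73: 9 * 74 = 666.

666


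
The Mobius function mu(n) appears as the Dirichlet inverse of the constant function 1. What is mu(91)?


91 = 7 * 13 (all distinct primes).
mu(91) = (-1)^2 = 1

1


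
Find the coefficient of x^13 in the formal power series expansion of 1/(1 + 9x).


Write 1/(1 + c x) = 1/(1 - (-c) x) and apply the geometric-series identity
1/(1 - y) = sum_{k>=0} y^k to get 1/(1 + c x) = sum_{k>=0} (-c)^k x^k.
So the coefficient of x^k is (-c)^k = (-1)^k * c^k.
Here c = 9 and k = 13:
(-9)^13 = -1 * 2541865828329 = -2541865828329

-2541865828329


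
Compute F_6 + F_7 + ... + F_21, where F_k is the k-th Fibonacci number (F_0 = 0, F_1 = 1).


Use the identity sum_{k=0}^{N} F_k = F_{N+2} - 1 (which follows from F_{k+2} - F_{k+1} = F_k). Then
sum_{k=6}^{21} F_k = (F_{23} - 1) - (F_{7} - 1) = F_{23} - F_{7}.
Computing: F_{23} = 28657, F_{7} = 13, so
Sum = 28657 - 13 = 28644.

28644


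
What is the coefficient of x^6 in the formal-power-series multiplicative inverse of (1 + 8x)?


The inverse is 1/(1 + 8x). Apply the geometric identity 1/(1 - y) = sum_{k>=0} y^k with y = -8x:
1/(1 + 8x) = sum_{k>=0} (-8)^k x^k.
So the coefficient of x^6 is (-8)^6 = 262144.

262144


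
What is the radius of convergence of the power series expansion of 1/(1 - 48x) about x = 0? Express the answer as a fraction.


Expanding 1/(1 - 48x) = sum_{k>=0} 48^k x^k, the series converges when |48x| < 1, i.e., |x| < 1/48.
So the radius of convergence is 1/48 = 1/48.

1/48


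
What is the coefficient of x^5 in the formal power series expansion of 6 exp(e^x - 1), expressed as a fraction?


exp(e^x - 1) is the exponential generating function for the Bell numbers Bell_k: exp(e^x - 1) = sum_{k>=0} Bell_k x^k / k!.
So the coefficient of x^5 in 6 exp(e^x - 1) is 6 Bell_5 / 5!.
Computing: Bell_5 = 52 and 5! = 120, giving
6 * 52/120 = 13/5.

13/5


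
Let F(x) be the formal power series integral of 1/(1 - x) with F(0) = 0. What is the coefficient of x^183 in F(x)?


1/(1 - x) = sum_{k>=0} x^k. Integrating termwise and using F(0) = 0 gives
F(x) = sum_{k>=0} x^(k+1) / (k+1) = sum_{m>=1} x^m / m = -ln(1 - x).
So the coefficient of x^183 is 1/183 = 1/183.

1/183


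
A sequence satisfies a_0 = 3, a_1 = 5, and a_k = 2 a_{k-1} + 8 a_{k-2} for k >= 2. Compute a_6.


The characteristic equation is t^2 - 2 t - 8 = 0, with roots r_1 = 4 and r_2 = -2 (so c_1 = r_1 + r_2, c_2 = -r_1 r_2 as required).
One can use the closed form a_n = A r_1^n + B r_2^n, but direct iteration is more reliable:
a_0 = 3, a_1 = 5, a_2 = 34, a_3 = 108, a_4 = 488, a_5 = 1840, a_6 = 7584.
So a_6 = 7584.

7584


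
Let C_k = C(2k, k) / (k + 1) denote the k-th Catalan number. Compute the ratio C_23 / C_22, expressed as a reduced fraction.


Using C_k = (2k)! / (k! (k+1)!), the ratio C_{k+1}/C_k simplifies to
C_{k+1}/C_k = [(2k+2)! / ((k+1)! (k+2)!)] * [k! (k+1)! / (2k)!]
 = (2k+2)(2k+1) / ((k+1)(k+2)) = 2(2k+1) / (k+2).
For k = 22: 2(2*22 + 1) / (22 + 2) = 90/24 = 15/4.

15/4


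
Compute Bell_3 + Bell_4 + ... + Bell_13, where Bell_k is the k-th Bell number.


Recall Bell_k counts set partitions of a k-set (with Bell_0 = 1 by convention).
Bell_3 through Bell_13: 5, 15, 52, 203, 877, 4140, 21147, 115975, 678570, 4213597, 27644437
Sum = 5 + 15 + 52 + 203 + 877 + 4140 + 21147 + 115975 + 678570 + 4213597 + 27644437 = 32679018.

32679018


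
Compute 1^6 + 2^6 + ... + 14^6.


This power sum has a closed form given by Faulhaber's formula
sum_{k=1}^{m} k^p = (1 / (p + 1)) * sum_{j=0}^{p} C(p + 1, j) B_j m^(p + 1 - j),
but for small m direct computation is fastest:
1 + 64 + 729 + 4096 + 15625 + 46656 + 117649 + 262144 + 531441 + 1000000 + 1771561 + 2985984 + 4826809 + 7529536 = 19092295.

19092295


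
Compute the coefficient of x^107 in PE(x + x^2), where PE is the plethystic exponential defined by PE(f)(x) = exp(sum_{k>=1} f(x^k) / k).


With f(x) = x + x^2, the exponent is sum_{k>=1} (x^k + x^(2k)) / k = -ln(1 - x) - ln(1 - x^2). Exponentiating:
PE(x + x^2) = 1 / ((1 - x)(1 - x^2)).
This is the generating function for partitions of n into parts of size 1 or 2. The number of 2's can be any j in 0..53, and the rest are 1's, so
[x^107] = floor(107/2) + 1 = 54.

54


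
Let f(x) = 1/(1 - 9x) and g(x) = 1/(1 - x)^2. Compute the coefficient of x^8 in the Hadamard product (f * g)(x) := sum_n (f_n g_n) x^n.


f has coefficients f_k = 9^k. For g = 1/(1 - x)^2 the coefficient is g_k = C(k + 1, 1) = k + 1. The Hadamard coefficient is (f * g)_k = 9^k * (k + 1).
For k = 8: 9^8 * 9 = 43046721 * 9 = 387420489.

387420489


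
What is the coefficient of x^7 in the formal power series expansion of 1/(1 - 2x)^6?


The general identity 1/(1 - c x)^r = sum_{k>=0} c^k C(k + r - 1, r - 1) x^k follows by substituting y = c x into 1/(1 - y)^r = sum_{k>=0} C(k + r - 1, r - 1) y^k.
For c = 2, r = 6, k = 7:
2^7 * C(12, 5) = 128 * 792 = 101376.

101376


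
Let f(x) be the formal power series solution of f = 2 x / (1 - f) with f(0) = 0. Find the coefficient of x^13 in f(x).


Apply Lagrange inversion: f = 2 x * phi(f) with phi(t) = 1/(1 - t), so
[x^n] f = 2^n * (1/n) [t^(n-1)] phi(t)^n = 2^n * (1/n) [t^(n-1)] (1 - t)^(-n) = 2^n * (1/n) C(2n - 2, n - 1) = 2^n * C_{n-1}.
For n = 13: C_12 = C(24, 12) / 13 = 2704156/13 = 208012.
With the 2^13 = 8192 factor, the coefficient is 8192 * 208012 = 1704034304.

1704034304


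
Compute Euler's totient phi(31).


phi(n) counts integers in [1, n] coprime to n. Using the multiplicative formula phi(n) = n * prod_{p | n} (1 - 1/p):
31 = 31, so
phi(31) = 31 * (1 - 1/31) = 30.

30


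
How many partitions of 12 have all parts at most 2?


Using the generating function (1-x)^(-1)(1-x^2)^(-1),
the coefficient of x^12 counts these restricted partitions.
Result = 7

7


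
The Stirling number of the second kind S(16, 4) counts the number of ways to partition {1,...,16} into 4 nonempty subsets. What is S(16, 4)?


Using the explicit formula S(n,k) = (1/k!) sum_{j=0}^{k} (-1)^(k-j) C(k,j) j^n:
S(16, 4) = 171798901
Equivalently, S(n,k) is n! times the coefficient of x^n in the EGF (e^x - 1)^k / k!.

171798901


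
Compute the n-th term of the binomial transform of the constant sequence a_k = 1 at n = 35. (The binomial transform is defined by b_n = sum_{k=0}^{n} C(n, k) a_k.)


With a_k = 1 for all k, b_n = sum_{k=0}^{n} C(n, k) = 2^n by the binomial theorem.
For n = 35: 2^35 = 34359738368.

34359738368


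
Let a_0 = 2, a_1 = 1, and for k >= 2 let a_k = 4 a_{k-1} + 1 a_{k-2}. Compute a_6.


Iterating the recurrence forward:
a_0 = 2
a_1 = 1
a_2 = 4*1 + 1*2 = 6
a_3 = 4*6 + 1*1 = 25
a_4 = 4*25 + 1*6 = 106
a_5 = 4*106 + 1*25 = 449
a_6 = 4*449 + 1*106 = 1902
So a_6 = 1902.

1902


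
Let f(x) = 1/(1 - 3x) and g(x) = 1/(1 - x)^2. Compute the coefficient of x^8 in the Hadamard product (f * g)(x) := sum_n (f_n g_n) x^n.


f has coefficients f_k = 3^k. For g = 1/(1 - x)^2 the coefficient is g_k = C(k + 1, 1) = k + 1. The Hadamard coefficient is (f * g)_k = 3^k * (k + 1).
For k = 8: 3^8 * 9 = 6561 * 9 = 59049.

59049


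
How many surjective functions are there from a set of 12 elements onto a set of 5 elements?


By inclusion-exclusion on which target elements are missed, the number of surjections from an n-set onto a k-set is
surj(n, k) = sum_{j=0}^{k} (-1)^j C(k, j) (k - j)^n.
Equivalently surj(n, k) = k! * S(n, k), where S(n, k) is the Stirling number of the second kind.
For n = 12, k = 5:
S(12, 5) = 1379400, so
surj = 5! * 1379400 = 120 * 1379400 = 165528000.

165528000


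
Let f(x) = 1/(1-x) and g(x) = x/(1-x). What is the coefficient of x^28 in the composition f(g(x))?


First simplify the composition: f(g(x)) = 1/(1 - x/(1-x)) = (1-x)/((1-x) - x) = (1-x)/(1-2x).
Now extract the coefficient. Write (1-x)/(1-2x) = 1/(1-2x) - x/(1-2x).
The coefficient of x^n in 1/(1-2x) is 2^n, and in x/(1-2x) is 2^(n-1) (for n >= 1).
So the coefficient of x^28 is 2^28 - 2^27 = 268435456 - 134217728 = 134217728.

134217728


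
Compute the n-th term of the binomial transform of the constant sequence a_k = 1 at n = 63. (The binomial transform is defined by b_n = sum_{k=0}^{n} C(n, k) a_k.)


With a_k = 1 for all k, b_n = sum_{k=0}^{n} C(n, k) = 2^n by the binomial theorem.
For n = 63: 2^63 = 9223372036854775808.

9223372036854775808


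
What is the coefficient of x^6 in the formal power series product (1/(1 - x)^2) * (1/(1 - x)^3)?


Combine the factors: (1/(1 - x)^2) * (1/(1 - x)^3) = 1/(1 - x)^5.
Then use 1/(1 - x)^r = sum_{k>=0} C(k + r - 1, r - 1) x^k with r = 5 and k = 6:
C(10, 4) = 210.

210


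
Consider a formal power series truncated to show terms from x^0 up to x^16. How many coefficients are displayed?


From x^0 to x^16 inclusive, the count is 16 - 0 + 1 = 17.

17


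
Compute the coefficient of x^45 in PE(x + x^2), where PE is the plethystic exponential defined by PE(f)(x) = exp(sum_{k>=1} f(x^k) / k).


With f(x) = x + x^2, the exponent is sum_{k>=1} (x^k + x^(2k)) / k = -ln(1 - x) - ln(1 - x^2). Exponentiating:
PE(x + x^2) = 1 / ((1 - x)(1 - x^2)).
This is the generating function for partitions of n into parts of size 1 or 2. The number of 2's can be any j in 0..22, and the rest are 1's, so
[x^45] = floor(45/2) + 1 = 23.

23


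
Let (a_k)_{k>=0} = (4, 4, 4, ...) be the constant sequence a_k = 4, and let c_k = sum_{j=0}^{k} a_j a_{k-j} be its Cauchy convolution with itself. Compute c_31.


Since a_j = 4 for all j >= 0, the convolution sum becomes
c_k = sum_{j=0}^{k} 4 * 4 = 16 * (k + 1).
Equivalently, the generating function of (a_k) is 4/(1 - x) and its square is 16/(1 - x)^2 = sum_{k>=0} 16(k + 1) x^k.
For k = 31: 16 * 32 = 512.

512


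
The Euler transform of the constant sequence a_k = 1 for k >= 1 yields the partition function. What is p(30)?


The Euler transform converts the sequence a_k = 1 into the number of integer partitions.
Using the recurrence or dynamic programming:
p(30) = 5604

5604


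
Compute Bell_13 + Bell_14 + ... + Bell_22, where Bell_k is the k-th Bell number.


Recall Bell_k counts set partitions of a k-set (with Bell_0 = 1 by convention).
Bell_13 through Bell_22: 27644437, 190899322, 1382958545, 10480142147, 82864869804, 682076806159, 5832742205057, 51724158235372, 474869816156751, 4506715738447323
Sum = 27644437 + 190899322 + 1382958545 + 10480142147 + 82864869804 + 682076806159 + 5832742205057 + 51724158235372 + 474869816156751 + 4506715738447323 = 5039919478364917.

5039919478364917


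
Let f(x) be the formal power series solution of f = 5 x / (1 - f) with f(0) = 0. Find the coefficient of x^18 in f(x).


Apply Lagrange inversion: f = 5 x * phi(f) with phi(t) = 1/(1 - t), so
[x^n] f = 5^n * (1/n) [t^(n-1)] phi(t)^n = 5^n * (1/n) [t^(n-1)] (1 - t)^(-n) = 5^n * (1/n) C(2n - 2, n - 1) = 5^n * C_{n-1}.
For n = 18: C_17 = C(34, 17) / 18 = 2333606220/18 = 129644790.
With the 5^18 = 3814697265625 factor, the coefficient is 3814697265625 * 129644790 = 494555625915527343750.

494555625915527343750


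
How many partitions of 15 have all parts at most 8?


Using the generating function (1-x)^(-1)(1-x^2)^(-1)...(1-x^8)^(-1),
the coefficient of x^15 counts these restricted partitions.
Result = 146

146


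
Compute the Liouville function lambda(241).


The Liouville function is lambda(k) = (-1)^Omega(k), where Omega(k) counts the prime factors of k with multiplicity.
Factoring: 241 = 241, so Omega(241) = 1.
lambda(241) = (-1)^1 = -1.

-1


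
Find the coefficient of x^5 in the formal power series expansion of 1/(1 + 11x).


Write 1/(1 + c x) = 1/(1 - (-c) x) and apply the geometric-series identity
1/(1 - y) = sum_{k>=0} y^k to get 1/(1 + c x) = sum_{k>=0} (-c)^k x^k.
So the coefficient of x^k is (-c)^k = (-1)^k * c^k.
Here c = 11 and k = 5:
(-11)^5 = -1 * 161051 = -161051

-161051


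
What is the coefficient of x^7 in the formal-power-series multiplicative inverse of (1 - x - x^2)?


Let the inverse be f(x) = sum_{k>=0} a_k x^k. From f(x) * (1 - x - x^2) = 1 and matching coefficients:
 x^0: a_0 = 1.
 x^1: a_1 - a_0 = 0, so a_1 = 1.
 x^k (k >= 2): a_k - a_{k-1} - a_{k-2} = 0, i.e. a_k = a_{k-1} + a_{k-2}.
This is the Fibonacci-type recurrence shifted so that a_0 = a_1 = 1.
Iterating: a_0=1, a_1=1, a_2=2, a_3=3, a_4=5, a_5=8, a_6=13, a_7=21
a_7 = 21.

21
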